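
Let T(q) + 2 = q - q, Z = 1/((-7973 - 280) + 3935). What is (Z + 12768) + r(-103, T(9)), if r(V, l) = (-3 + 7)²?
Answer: 55201311/4318 ≈ 12784.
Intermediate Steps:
Z = -1/4318 (Z = 1/(-8253 + 3935) = 1/(-4318) = -1/4318 ≈ -0.00023159)
T(q) = -2 (T(q) = -2 + (q - q) = -2 + 0 = -2)
r(V, l) = 16 (r(V, l) = 4² = 16)
(Z + 12768) + r(-103, T(9)) = (-1/4318 + 12768) + 16 = 55132223/4318 + 16 = 55201311/4318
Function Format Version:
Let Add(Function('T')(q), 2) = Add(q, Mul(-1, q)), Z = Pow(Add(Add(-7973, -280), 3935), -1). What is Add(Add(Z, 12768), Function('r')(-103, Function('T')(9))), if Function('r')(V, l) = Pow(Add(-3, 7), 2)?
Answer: Rational(55201311, 4318) ≈ 12784.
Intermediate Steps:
Z = Rational(-1, 4318) (Z = Pow(Add(-8253, 3935), -1) = Pow(-4318, -1) = Rational(-1, 4318) ≈ -0.00023159)
Function('T')(q) = -2 (Function('T')(q) = Add(-2, Add(q, Mul(-1, q))) = Add(-2, 0) = -2)
Function('r')(V, l) = 16 (Function('r')(V, l) = Pow(4, 2) = 16)
Add(Add(Z, 12768), Function('r')(-103, Function('T')(9))) = Add(Add(Rational(-1, 4318), 12768), 16) = Add(Rational(55132223, 4318), 16) = Rational(55201311, 4318)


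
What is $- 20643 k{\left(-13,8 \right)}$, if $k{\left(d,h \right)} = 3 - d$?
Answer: $-330288$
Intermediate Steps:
$- 20643 k{\left(-13,8 \right)} = - 20643 \left(3 - -13\right) = - 20643 \left(3 + 13\right) = \left(-20643\right) 16 = -330288$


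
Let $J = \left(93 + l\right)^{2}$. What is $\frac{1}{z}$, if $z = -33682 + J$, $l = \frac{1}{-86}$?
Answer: $- \frac{7396}{185160063} \approx -3.9944 \cdot 10^{-5}$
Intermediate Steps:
$l = - \frac{1}{86} \approx -0.011628$
$J = \frac{63952009}{7396}$ ($J = \left(93 - \frac{1}{86}\right)^{2} = \left(\frac{7997}{86}\right)^{2} = \frac{63952009}{7396} \approx 8646.8$)
$z = - \frac{185160063}{7396}$ ($z = -33682 + \frac{63952009}{7396} = - \frac{185160063}{7396} \approx -25035.0$)
$\frac{1}{z} = \frac{1}{- \frac{185160063}{7396}} = - \frac{7396}{185160063}$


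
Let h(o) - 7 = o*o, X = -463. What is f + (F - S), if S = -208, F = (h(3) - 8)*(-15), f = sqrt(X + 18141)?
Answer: 88 + sqrt(17678) ≈ 220.96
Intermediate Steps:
h(o) = 7 + o**2 (h(o) = 7 + o*o = 7 + o**2)
f = sqrt(17678) (f = sqrt(-463 + 18141) = sqrt(17678) ≈ 132.96)
F = -120 (F = ((7 + 3**2) - 8)*(-15) = ((7 + 9) - 8)*(-15) = (16 - 8)*(-15) = 8*(-15) = -120)
f + (F - S) = sqrt(17678) + (-120 - 1*(-208)) = sqrt(17678) + (-120 + 208) = sqrt(17678) + 88 = 88 + sqrt(17678)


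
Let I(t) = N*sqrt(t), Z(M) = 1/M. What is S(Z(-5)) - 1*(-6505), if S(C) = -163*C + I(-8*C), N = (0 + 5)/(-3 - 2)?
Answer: 32688/5 - 2*sqrt(10)/5 ≈ 6536.3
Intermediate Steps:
N = -1 (N = 5/(-5) = 5*(-1/5) = -1)
I(t) = -sqrt(t)
S(C) = -163*C - 2*sqrt(2)*sqrt(-C) (S(C) = -163*C - sqrt(-8*C) = -163*C - 2*sqrt(2)*sqrt(-C))
S(Z(-5)) - 1*(-6505) = (-163/(-5) - 2*sqrt(2)*sqrt(-1/(-5))) - 1*(-6505) = (-163*(-1/5) - 2*sqrt(2)*sqrt(-1*(-1/5))) + 6505 = (163/5 - 2*sqrt(2)*sqrt(1/5)) + 6505 = (163/5 - 2*sqrt(2)*sqrt(5)/5) + 6505 = (163/5 - 2*sqrt(10)/5) + 6505 = 32688/5 - 2*sqrt(10)/5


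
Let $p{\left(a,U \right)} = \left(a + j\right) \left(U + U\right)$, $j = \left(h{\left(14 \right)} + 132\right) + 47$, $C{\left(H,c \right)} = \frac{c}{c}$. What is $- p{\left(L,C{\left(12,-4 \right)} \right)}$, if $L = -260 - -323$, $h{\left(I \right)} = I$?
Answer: $-512$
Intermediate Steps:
$C{\left(H,c \right)} = 1$
$j = 193$ ($j = \left(14 + 132\right) + 47 = 146 + 47 = 193$)
$L = 63$ ($L = -260 + 323 = 63$)
$p{\left(a,U \right)} = 2 U \left(193 + a\right)$ ($p{\left(a,U \right)} = \left(a + 193\right) \left(U + U\right) = \left(193 + a\right) 2 U = 2 U \left(193 + a\right)$)
$- p{\left(L,C{\left(12,-4 \right)} \right)} = - 2 \cdot 1 \left(193 + 63\right) = - 2 \cdot 1 \cdot 256 = \left(-1\right) 512 = -512$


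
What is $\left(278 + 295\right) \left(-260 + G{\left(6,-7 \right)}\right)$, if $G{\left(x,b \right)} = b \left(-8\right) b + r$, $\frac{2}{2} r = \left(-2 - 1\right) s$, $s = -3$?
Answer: $-368439$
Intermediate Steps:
$r = 9$ ($r = \left(-2 - 1\right) \left(-3\right) = \left(-3\right) \left(-3\right) = 9$)
$G{\left(x,b \right)} = 9 - 8 b^{2}$ ($G{\left(x,b \right)} = b \left(-8\right) b + 9 = - 8 b b + 9 = - 8 b^{2} + 9 = 9 - 8 b^{2}$)
$\left(278 + 295\right) \left(-260 + G{\left(6,-7 \right)}\right) = \left(278 + 295\right) \left(-260 + \left(9 - 8 \left(-7\right)^{2}\right)\right) = 573 \left(-260 + \left(9 - 392\right)\right) = 573 \left(-260 - 383\right) = 573 \left(-643\right) = -368439$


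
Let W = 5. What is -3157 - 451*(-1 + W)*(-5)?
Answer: 5863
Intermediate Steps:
-3157 - 451*(-1 + W)*(-5) = -3157 - 451*(-1 + 5)*(-5) = -3157 - 451*4*(-5) = -3157 - 451*(-20) = -3157 - 1*(-9020) = -3157 + 9020 = 5863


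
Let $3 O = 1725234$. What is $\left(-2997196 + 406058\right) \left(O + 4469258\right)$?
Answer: $-13070570694368$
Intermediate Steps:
$O = 575078$ ($O = \frac{1}{3} \cdot 1725234 = 575078$)
$\left(-2997196 + 406058\right) \left(O + 4469258\right) = \left(-2997196 + 406058\right) \left(575078 + 4469258\right) = \left(-2591138\right) 5044336 = -13070570694368$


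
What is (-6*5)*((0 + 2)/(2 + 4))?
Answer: -10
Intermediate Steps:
(-6*5)*((0 + 2)/(2 + 4)) = -60/6 = -30*⅓ = -10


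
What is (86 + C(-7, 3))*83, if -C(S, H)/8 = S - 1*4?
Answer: 14442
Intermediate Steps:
C(S, H) = 32 - 8*S (C(S, H) = -8*(S - 1*4) = -8*(S - 4) = -8*(-4 + S) = 32 - 8*S)
(86 + C(-7, 3))*83 = (86 + (32 - 8*(-7)))*83 = (86 + (32 + 56))*83 = (86 + 88)*83 = 174*83 = 14442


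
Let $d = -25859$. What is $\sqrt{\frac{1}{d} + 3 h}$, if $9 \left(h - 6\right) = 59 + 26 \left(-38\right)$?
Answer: $\frac{2 i \sqrt{438826480089}}{77577} \approx 17.078 i$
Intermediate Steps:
$h = - \frac{875}{9}$ ($h = 6 + \frac{59 + 26 \left(-38\right)}{9} = 6 + \frac{59 - 988}{9} = 6 + \frac{1}{9} \left(-929\right) = 6 - \frac{929}{9} = - \frac{875}{9} \approx -97.222$)
$\sqrt{\frac{1}{d} + 3 h} = \sqrt{\frac{1}{-25859} + 3 \left(- \frac{875}{9}\right)} = \sqrt{- \frac{1}{25859} - \frac{875}{3}} = \sqrt{- \frac{22626628}{77577}} = \frac{2 i \sqrt{438826480089}}{77577}$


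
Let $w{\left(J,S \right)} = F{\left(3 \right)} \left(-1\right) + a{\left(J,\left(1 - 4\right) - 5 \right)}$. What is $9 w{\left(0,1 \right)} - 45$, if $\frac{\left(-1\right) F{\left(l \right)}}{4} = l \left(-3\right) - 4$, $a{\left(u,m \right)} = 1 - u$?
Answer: $-504$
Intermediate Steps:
$F{\left(l \right)} = 16 + 12 l$ ($F{\left(l \right)} = - 4 \left(l \left(-3\right) - 4\right) = - 4 \left(- 3 l - 4\right) = - 4 \left(-4 - 3 l\right) = 16 + 12 l$)
$w{\left(J,S \right)} = -51 - J$ ($w{\left(J,S \right)} = \left(16 + 12 \cdot 3\right) \left(-1\right) - \left(-1 + J\right) = \left(16 + 36\right) \left(-1\right) - \left(-1 + J\right) = 52 \left(-1\right) - \left(-1 + J\right) = -52 - \left(-1 + J\right) = -51 - J$)
$9 w{\left(0,1 \right)} - 45 = 9 \left(-51 - 0\right) - 45 = 9 \left(-51 + 0\right) - 45 = 9 \left(-51\right) - 45 = -459 - 45 = -504$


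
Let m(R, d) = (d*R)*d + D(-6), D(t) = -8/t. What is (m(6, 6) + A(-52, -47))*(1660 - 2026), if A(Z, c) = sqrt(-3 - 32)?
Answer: -79544 - 366*I*sqrt(35) ≈ -79544.0 - 2165.3*I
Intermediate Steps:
A(Z, c) = I*sqrt(35) (A(Z, c) = sqrt(-35) = I*sqrt(35))
m(R, d) = 4/3 + R*d**2 (m(R, d) = (d*R)*d - 8/(-6) = (R*d)*d - 8*(-1/6) = R*d**2 + 4/3 = 4/3 + R*d**2)
(m(6, 6) + A(-52, -47))*(1660 - 2026) = ((4/3 + 6*6**2) + I*sqrt(35))*(1660 - 2026) = ((4/3 + 6*36) + I*sqrt(35))*(-366) = ((4/3 + 216) + I*sqrt(35))*(-366) = (652/3 + I*sqrt(35))*(-366) = -79544 - 366*I*sqrt(35)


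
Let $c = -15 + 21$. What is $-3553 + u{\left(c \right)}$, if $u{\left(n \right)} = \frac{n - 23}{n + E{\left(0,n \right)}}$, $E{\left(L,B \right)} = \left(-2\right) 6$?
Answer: $- \frac{21301}{6} \approx -3550.2$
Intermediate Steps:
$c = 6$
$E{\left(L,B \right)} = -12$
$u{\left(n \right)} = \frac{-23 + n}{-12 + n}$ ($u{\left(n \right)} = \frac{n - 23}{n - 12} = \frac{-23 + n}{-12 + n}$)
$-3553 + u{\left(c \right)} = -3553 + \frac{-23 + 6}{-12 + 6} = -3553 + \frac{1}{-6} \left(-17\right) = -3553 - - \frac{17}{6} = -3553 + \frac{17}{6} = - \frac{21301}{6}$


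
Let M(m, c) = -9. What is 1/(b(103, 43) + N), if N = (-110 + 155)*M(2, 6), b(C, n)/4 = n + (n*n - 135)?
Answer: 1/6623 ≈ 0.00015099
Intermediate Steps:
b(C, n) = -540 + 4*n + 4*n**2 (b(C, n) = 4*(n + (n*n - 135)) = 4*(n + (n**2 - 135)) = 4*(n + (-135 + n**2)) = 4*(-135 + n + n**2) = -540 + 4*n + 4*n**2)
N = -405 (N = (-110 + 155)*(-9) = 45*(-9) = -405)
1/(b(103, 43) + N) = 1/((-540 + 4*43 + 4*43**2) - 405) = 1/((-540 + 172 + 4*1849) - 405) = 1/((-540 + 172 + 7396) - 405) = 1/(7028 - 405) = 1/6623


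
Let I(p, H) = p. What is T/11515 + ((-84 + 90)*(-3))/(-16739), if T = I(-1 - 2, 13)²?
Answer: 357921/192749585 ≈ 0.0018569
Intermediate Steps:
T = 9 (T = (-1 - 2)² = (-3)² = 9)
T/11515 + ((-84 + 90)*(-3))/(-16739) = 9/11515 + ((-84 + 90)*(-3))/(-16739) = 9*(1/11515) + (6*(-3))*(-1/16739) = 9/11515 - 18*(-1/16739) = 9/11515 + 18/16739 = 357921/192749585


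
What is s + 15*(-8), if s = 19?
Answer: -101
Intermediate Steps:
s + 15*(-8) = 19 + 15*(-8) = 19 - 120 = -101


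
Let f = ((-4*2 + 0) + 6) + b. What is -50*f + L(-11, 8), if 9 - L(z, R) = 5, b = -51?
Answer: 2654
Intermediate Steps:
L(z, R) = 4 (L(z, R) = 9 - 1*5 = 9 - 5 = 4)
f = -53 (f = ((-4*2 + 0) + 6) - 51 = ((-8 + 0) + 6) - 51 = (-8 + 6) - 51 = -2 - 51 = -53)
-50*f + L(-11, 8) = -50*(-53) + 4 = 2650 + 4 = 2654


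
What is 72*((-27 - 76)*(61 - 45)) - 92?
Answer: -118748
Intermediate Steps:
72*((-27 - 76)*(61 - 45)) - 92 = 72*(-103*16) - 92 = 72*(-1648) - 92 = -118656 - 92 = -118748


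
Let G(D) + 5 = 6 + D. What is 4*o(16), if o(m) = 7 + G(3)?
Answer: 44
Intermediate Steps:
G(D) = 1 + D (G(D) = -5 + (6 + D) = 1 + D)
o(m) = 11 (o(m) = 7 + (1 + 3) = 7 + 4 = 11)
4*o(16) = 4*11 = 44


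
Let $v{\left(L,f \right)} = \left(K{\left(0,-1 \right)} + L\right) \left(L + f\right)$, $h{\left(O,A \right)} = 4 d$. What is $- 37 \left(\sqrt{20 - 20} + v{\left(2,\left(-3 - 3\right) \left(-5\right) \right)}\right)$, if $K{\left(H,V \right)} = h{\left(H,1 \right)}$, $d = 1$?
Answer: $-7104$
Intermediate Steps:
$h{\left(O,A \right)} = 4$ ($h{\left(O,A \right)} = 4 \cdot 1 = 4$)
$K{\left(H,V \right)} = 4$
$v{\left(L,f \right)} = \left(4 + L\right) \left(L + f\right)$
$- 37 \left(\sqrt{20 - 20} + v{\left(2,\left(-3 - 3\right) \left(-5\right) \right)}\right) = - 37 \left(\sqrt{20 - 20} + \left(2^{2} + 4 \cdot 2 + 4 \left(-3 - 3\right) \left(-5\right) + 2 \left(-3 - 3\right) \left(-5\right)\right)\right) = - 37 \left(\sqrt{0} + \left(4 + 8 + 4 \left(\left(-6\right) \left(-5\right)\right) + 2 \left(\left(-6\right) \left(-5\right)\right)\right)\right) = - 37 \left(0 + \left(4 + 8 + 4 \cdot 30 + 2 \cdot 30\right)\right) = - 37 \left(0 + \left(4 + 8 + 120 + 60\right)\right) = - 37 \left(0 + 192\right) = \left(-37\right) 192 = -7104$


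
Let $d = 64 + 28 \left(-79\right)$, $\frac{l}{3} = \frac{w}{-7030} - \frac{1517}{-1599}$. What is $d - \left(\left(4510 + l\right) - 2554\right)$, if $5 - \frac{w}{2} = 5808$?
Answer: $- \frac{187888652}{45695} \approx -4111.8$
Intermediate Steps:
$w = -11606$ ($w = 10 - 11616 = -11606$)
$l = \frac{356372}{45695}$ ($l = 3 \left(- \frac{11606}{-7030} - \frac{1517}{-1599}\right) = 3 \left(\left(-11606\right) \left(- \frac{1}{7030}\right) - - \frac{37}{39}\right) = 3 \left(\frac{5803}{3515} + \frac{37}{39}\right) = 3 \cdot \frac{356372}{137085} = \frac{356372}{45695} \approx 7.7989$)
$d = -2148$ ($d = 64 - 2212 = -2148$)
$d - \left(\left(4510 + l\right) - 2554\right) = -2148 - \left(\left(4510 + \frac{356372}{45695}\right) - 2554\right) = -2148 - \left(\frac{206440822}{45695} - 2554\right) = -2148 - \frac{89735792}{45695} = - \frac{187888652}{45695}$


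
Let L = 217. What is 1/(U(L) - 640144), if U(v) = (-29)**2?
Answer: -1/639303 ≈ -1.5642e-6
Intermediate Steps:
U(v) = 841
1/(U(L) - 640144) = 1/(841 - 640144) = 1/(-639303) = -1/639303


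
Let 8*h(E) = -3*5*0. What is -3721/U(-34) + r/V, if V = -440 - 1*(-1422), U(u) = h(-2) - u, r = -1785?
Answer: -928678/8347 ≈ -111.26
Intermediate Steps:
h(E) = 0 (h(E) = (-3*5*0)/8 = (-15*0)/8 = (⅛)*0 = 0)
U(u) = -u (U(u) = 0 - u = -u)
V = 982 (V = -440 + 1422 = 982)
-3721/U(-34) + r/V = -3721/((-1*(-34))) - 1785/982 = -3721/34 - 1785*1/982 = -3721*1/34 - 1785/982 = -3721/34 - 1785/982 = -928678/8347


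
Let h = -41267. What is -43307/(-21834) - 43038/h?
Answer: 2726841661/901023678 ≈ 3.0264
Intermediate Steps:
-43307/(-21834) - 43038/h = -43307/(-21834) - 43038/(-41267) = -43307*(-1/21834) - 43038*(-1/41267) = 43307/21834 + 43038/41267 = 2726841661/901023678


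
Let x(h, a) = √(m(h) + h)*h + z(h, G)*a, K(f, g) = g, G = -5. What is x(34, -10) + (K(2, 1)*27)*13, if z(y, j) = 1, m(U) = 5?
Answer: 341 + 34*√39 ≈ 553.33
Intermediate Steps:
x(h, a) = a + h*√(5 + h) (x(h, a) = √(5 + h)*h + 1*a = h*√(5 + h) + a = a + h*√(5 + h))
x(34, -10) + (K(2, 1)*27)*13 = (-10 + 34*√(5 + 34)) + (1*27)*13 = (-10 + 34*√39) + 27*13 = (-10 + 34*√39) + 351 = 341 + 34*√39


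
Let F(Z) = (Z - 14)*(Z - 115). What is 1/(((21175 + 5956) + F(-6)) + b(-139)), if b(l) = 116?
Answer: 1/29667 ≈ 3.3707e-5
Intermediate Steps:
F(Z) = (-115 + Z)*(-14 + Z) (F(Z) = (-14 + Z)*(-115 + Z) = (-115 + Z)*(-14 + Z))
1/(((21175 + 5956) + F(-6)) + b(-139)) = 1/(((21175 + 5956) + (1610 + (-6)² - 129*(-6))) + 116) = 1/((27131 + (1610 + 36 + 774)) + 116) = 1/((27131 + 2420) + 116) = 1/(29551 + 116) = 1/29667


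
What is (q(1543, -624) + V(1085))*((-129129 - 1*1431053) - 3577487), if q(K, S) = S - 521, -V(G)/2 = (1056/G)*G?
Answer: 16733387933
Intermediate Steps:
V(G) = -2112 (V(G) = -2*1056/G*G = -2*1056 = -2112)
q(K, S) = -521 + S
(q(1543, -624) + V(1085))*((-129129 - 1*1431053) - 3577487) = ((-521 - 624) - 2112)*((-129129 - 1*1431053) - 3577487) = (-1145 - 2112)*((-129129 - 1431053) - 3577487) = -3257*(-1560182 - 3577487) = -3257*(-5137669) = 16733387933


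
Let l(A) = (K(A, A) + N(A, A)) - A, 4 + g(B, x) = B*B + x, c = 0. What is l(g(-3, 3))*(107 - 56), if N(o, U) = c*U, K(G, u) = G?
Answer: 0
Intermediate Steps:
g(B, x) = -4 + x + B² (g(B, x) = -4 + (B*B + x) = -4 + (B² + x) = -4 + (x + B²) = -4 + x + B²)
N(o, U) = 0 (N(o, U) = 0*U = 0)
l(A) = 0 (l(A) = (A + 0) - A = A - A = 0)
l(g(-3, 3))*(107 - 56) = 0*(107 - 56) = 0*51 = 0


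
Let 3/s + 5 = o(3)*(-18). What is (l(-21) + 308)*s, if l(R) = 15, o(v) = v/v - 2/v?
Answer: -969/11 ≈ -88.091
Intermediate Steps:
o(v) = 1 - 2/v
s = -3/11 (s = 3/(-5 + ((-2 + 3)/3)*(-18)) = 3/(-5 + ((⅓)*1)*(-18)) = 3/(-5 + (⅓)*(-18)) = 3/(-5 - 6) = 3/(-11) = 3*(-1/11) = -3/11 ≈ -0.27273)
(l(-21) + 308)*s = (15 + 308)*(-3/11) = 323*(-3/11) = -969/11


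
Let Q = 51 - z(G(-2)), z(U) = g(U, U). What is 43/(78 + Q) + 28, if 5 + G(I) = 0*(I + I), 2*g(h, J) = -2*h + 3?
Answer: 6946/245 ≈ 28.351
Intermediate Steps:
g(h, J) = 3/2 - h (g(h, J) = (-2*h + 3)/2 = (3 - 2*h)/2 = 3/2 - h)
G(I) = -5 (G(I) = -5 + 0*(I + I) = -5 + 0*(2*I) = -5 + 0 = -5)
z(U) = 3/2 - U
Q = 89/2 (Q = 51 - (3/2 - 1*(-5)) = 51 - (3/2 + 5) = 51 - 1*13/2 = 51 - 13/2 = 89/2 ≈ 44.500)
43/(78 + Q) + 28 = 43/(78 + 89/2) + 28 = 43/(245/2) + 28 = (2/245)*43 + 28 = 86/245 + 28 = 6946/245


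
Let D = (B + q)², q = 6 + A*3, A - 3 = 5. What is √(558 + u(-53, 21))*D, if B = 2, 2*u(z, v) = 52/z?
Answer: 2048*√391511/53 ≈ 24178.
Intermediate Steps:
A = 8 (A = 3 + 5 = 8)
u(z, v) = 26/z (u(z, v) = (52/z)/2 = 26/z)
q = 30 (q = 6 + 8*3 = 6 + 24 = 30)
D = 1024 (D = (2 + 30)² = 32² = 1024)
√(558 + u(-53, 21))*D = √(558 + 26/(-53))*1024 = √(558 + 26*(-1/53))*1024 = √(558 - 26/53)*1024 = √(29548/53)*1024 = (2*√391511/53)*1024 = 2048*√391511/53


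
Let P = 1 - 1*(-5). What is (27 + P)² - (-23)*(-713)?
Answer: -15310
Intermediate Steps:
P = 6 (P = 1 + 5 = 6)
(27 + P)² - (-23)*(-713) = (27 + 6)² - (-23)*(-713) = 33² - 1*16399 = 1089 - 16399 = -15310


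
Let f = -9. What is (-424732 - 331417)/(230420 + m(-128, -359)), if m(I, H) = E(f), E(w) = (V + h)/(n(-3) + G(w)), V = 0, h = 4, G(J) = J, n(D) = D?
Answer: -2268447/691259 ≈ -3.2816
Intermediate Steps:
E(w) = 4/(-3 + w) (E(w) = (0 + 4)/(-3 + w) = 4/(-3 + w))
m(I, H) = -1/3 (m(I, H) = 4/(-3 - 9) = 4/(-12) = 4*(-1/12) = -1/3)
(-424732 - 331417)/(230420 + m(-128, -359)) = (-424732 - 331417)/(230420 - 1/3) = -756149/691259/3 = -756149*3/691259 = -2268447/691259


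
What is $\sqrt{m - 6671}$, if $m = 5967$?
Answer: $8 i \sqrt{11} \approx 26.533 i$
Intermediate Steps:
$\sqrt{m - 6671} = \sqrt{5967 - 6671} = \sqrt{-704} = 8 i \sqrt{11}$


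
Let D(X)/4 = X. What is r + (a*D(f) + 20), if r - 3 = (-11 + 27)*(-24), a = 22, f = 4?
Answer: -9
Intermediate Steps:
D(X) = 4*X
r = -381 (r = 3 + (-11 + 27)*(-24) = 3 + 16*(-24) = 3 - 384 = -381)
r + (a*D(f) + 20) = -381 + (22*(4*4) + 20) = -381 + (22*16 + 20) = -381 + (352 + 20) = -381 + 372 = -9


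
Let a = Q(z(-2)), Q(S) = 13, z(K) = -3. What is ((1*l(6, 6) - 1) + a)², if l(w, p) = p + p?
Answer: 576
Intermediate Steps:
l(w, p) = 2*p
a = 13
((1*l(6, 6) - 1) + a)² = ((1*(2*6) - 1) + 13)² = ((1*12 - 1) + 13)² = ((12 - 1) + 13)² = (11 + 13)² = 24² = 576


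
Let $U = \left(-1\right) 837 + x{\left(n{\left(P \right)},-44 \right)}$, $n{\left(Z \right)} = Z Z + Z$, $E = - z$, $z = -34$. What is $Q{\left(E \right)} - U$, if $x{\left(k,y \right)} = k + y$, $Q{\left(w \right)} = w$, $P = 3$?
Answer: $903$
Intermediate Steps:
$E = 34$ ($E = \left(-1\right) \left(-34\right) = 34$)
$n{\left(Z \right)} = Z + Z^{2}$ ($n{\left(Z \right)} = Z^{2} + Z = Z + Z^{2}$)
$U = -869$ ($U = \left(-1\right) 837 - \left(44 - 3 \left(1 + 3\right)\right) = -837 + \left(3 \cdot 4 - 44\right) = -837 + \left(12 - 44\right) = -837 - 32 = -869$)
$Q{\left(E \right)} - U = 34 - -869 = 34 + 869 = 903$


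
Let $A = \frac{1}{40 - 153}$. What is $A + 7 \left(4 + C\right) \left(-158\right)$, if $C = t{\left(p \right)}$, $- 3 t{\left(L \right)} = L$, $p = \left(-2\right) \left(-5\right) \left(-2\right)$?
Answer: $- \frac{3999299}{339} \approx -11797.0$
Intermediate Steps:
$p = -20$ ($p = 10 \left(-2\right) = -20$)
$A = - \frac{1}{113}$ ($A = \frac{1}{-113} = - \frac{1}{113} \approx -0.0088496$)
$t{\left(L \right)} = - \frac{L}{3}$
$C = \frac{20}{3}$ ($C = \left(- \frac{1}{3}\right) \left(-20\right) = \frac{20}{3} \approx 6.6667$)
$A + 7 \left(4 + C\right) \left(-158\right) = - \frac{1}{113} + 7 \left(4 + \frac{20}{3}\right) \left(-158\right) = - \frac{1}{113} + 7 \cdot \frac{32}{3} \left(-158\right) = - \frac{1}{113} + \frac{224}{3} \left(-158\right) = - \frac{1}{113} - \frac{35392}{3} = - \frac{3999299}{339}$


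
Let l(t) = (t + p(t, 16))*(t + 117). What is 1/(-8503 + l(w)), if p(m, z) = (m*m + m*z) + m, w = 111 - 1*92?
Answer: 1/87105 ≈ 1.1480e-5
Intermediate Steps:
w = 19 (w = 111 - 92 = 19)
p(m, z) = m + m² + m*z (p(m, z) = (m² + m*z) + m = m + m² + m*z)
l(t) = (117 + t)*(t + t*(17 + t)) (l(t) = (t + t*(1 + t + 16))*(t + 117) = (t + t*(17 + t))*(117 + t) = (117 + t)*(t + t*(17 + t)))
1/(-8503 + l(w)) = 1/(-8503 + 19*(2106 + 19² + 135*19)) = 1/(-8503 + 19*(2106 + 361 + 2565)) = 1/(-8503 + 19*5032) = 1/(-8503 + 95608) = 1/87105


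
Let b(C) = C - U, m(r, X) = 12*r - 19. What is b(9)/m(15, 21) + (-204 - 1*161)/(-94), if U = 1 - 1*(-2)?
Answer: 59329/15134 ≈ 3.9202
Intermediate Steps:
U = 3 (U = 1 + 2 = 3)
m(r, X) = -19 + 12*r
b(C) = -3 + C (b(C) = C - 1*3 = C - 3 = -3 + C)
b(9)/m(15, 21) + (-204 - 1*161)/(-94) = (-3 + 9)/(-19 + 12*15) + (-204 - 1*161)/(-94) = 6/(-19 + 180) + (-204 - 161)*(-1/94) = 6/161 - 365*(-1/94) = 6*(1/161) + 365/94 = 6/161 + 365/94 = 59329/15134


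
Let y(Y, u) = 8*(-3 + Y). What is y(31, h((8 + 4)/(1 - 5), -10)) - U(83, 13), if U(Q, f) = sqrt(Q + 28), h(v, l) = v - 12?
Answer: 224 - sqrt(111) ≈ 213.46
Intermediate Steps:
h(v, l) = -12 + v
U(Q, f) = sqrt(28 + Q)
y(Y, u) = -24 + 8*Y
y(31, h((8 + 4)/(1 - 5), -10)) - U(83, 13) = (-24 + 8*31) - sqrt(28 + 83) = (-24 + 248) - sqrt(111) = 224 - sqrt(111)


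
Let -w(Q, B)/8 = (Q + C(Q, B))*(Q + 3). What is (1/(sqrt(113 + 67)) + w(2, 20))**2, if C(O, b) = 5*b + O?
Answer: (124800 - sqrt(5))**2/900 ≈ 1.7305e+7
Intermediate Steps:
C(O, b) = O + 5*b
w(Q, B) = -8*(3 + Q)*(2*Q + 5*B) (w(Q, B) = -8*(Q + (Q + 5*B))*(Q + 3) = -8*(2*Q + 5*B)*(3 + Q) = -8*(3 + Q)*(2*Q + 5*B))
(1/(sqrt(113 + 67)) + w(2, 20))**2 = (1/(sqrt(113 + 67)) + (-120*20 - 48*2 - 16*2**2 - 40*20*2))**2 = (1/(sqrt(180)) + (-2400 - 96 - 16*4 - 1600))**2 = (1/(6*sqrt(5)) + (-2400 - 96 - 64 - 1600))**2 = (sqrt(5)/30 - 4160)**2 = (-4160 + sqrt(5)/30)**2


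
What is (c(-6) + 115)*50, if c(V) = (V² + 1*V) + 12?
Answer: 7850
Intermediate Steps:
c(V) = 12 + V + V² (c(V) = (V² + V) + 12 = (V + V²) + 12 = 12 + V + V²)
(c(-6) + 115)*50 = ((12 - 6 + (-6)²) + 115)*50 = ((12 - 6 + 36) + 115)*50 = (42 + 115)*50 = 157*50 = 7850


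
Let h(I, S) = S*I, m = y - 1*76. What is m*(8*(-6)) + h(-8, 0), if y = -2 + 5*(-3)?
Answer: 4464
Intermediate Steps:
y = -17 (y = -2 - 15 = -17)
m = -93 (m = -17 - 1*76 = -17 - 76 = -93)
h(I, S) = I*S
m*(8*(-6)) + h(-8, 0) = -744*(-6) - 8*0 = -93*(-48) + 0 = 4464 + 0 = 4464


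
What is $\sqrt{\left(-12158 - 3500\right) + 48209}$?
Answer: $\sqrt{32551} \approx 180.42$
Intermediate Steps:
$\sqrt{\left(-12158 - 3500\right) + 48209} = \sqrt{-15658 + 48209} = \sqrt{32551}$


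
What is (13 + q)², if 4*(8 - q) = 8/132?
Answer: 1918225/4356 ≈ 440.36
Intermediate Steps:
q = 527/66 (q = 8 - 2/132 = 8 - ¼*2/33 = 8 - 1/66 = 527/66 ≈ 7.9848)
(13 + q)² = (13 + 527/66)² = (1385/66)² = 1918225/4356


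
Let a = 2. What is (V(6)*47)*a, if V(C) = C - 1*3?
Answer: 282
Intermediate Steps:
V(C) = -3 + C (V(C) = C - 3 = -3 + C)
(V(6)*47)*a = ((-3 + 6)*47)*2 = (3*47)*2 = 141*2 = 282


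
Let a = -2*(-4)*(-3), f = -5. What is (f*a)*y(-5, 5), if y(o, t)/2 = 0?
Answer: 0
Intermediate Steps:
y(o, t) = 0 (y(o, t) = 2*0 = 0)
a = -24 (a = 8*(-3) = -24)
(f*a)*y(-5, 5) = -5*(-24)*0 = 120*0 = 0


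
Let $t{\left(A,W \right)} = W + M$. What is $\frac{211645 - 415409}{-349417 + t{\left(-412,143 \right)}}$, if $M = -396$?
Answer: $\frac{101882}{174835} \approx 0.58273$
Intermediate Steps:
$t{\left(A,W \right)} = -396 + W$ ($t{\left(A,W \right)} = W - 396 = -396 + W$)
$\frac{211645 - 415409}{-349417 + t{\left(-412,143 \right)}} = \frac{211645 - 415409}{-349417 + \left(-396 + 143\right)} = - \frac{203764}{-349417 - 253} = - \frac{203764}{-349670} = \left(-203764\right) \left(- \frac{1}{349670}\right) = \frac{101882}{174835}$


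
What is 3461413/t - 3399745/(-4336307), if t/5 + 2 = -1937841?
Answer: 17931110828384/42015410829005 ≈ 0.42677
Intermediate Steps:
t = -9689215 (t = -10 + 5*(-1937841) = -10 - 9689205 = -9689215)
3461413/t - 3399745/(-4336307) = 3461413/(-9689215) - 3399745/(-4336307) = 3461413*(-1/9689215) - 3399745*(-1/4336307) = -3461413/9689215 + 3399745/4336307 = 17931110828384/42015410829005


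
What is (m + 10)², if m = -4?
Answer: 36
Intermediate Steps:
(m + 10)² = (-4 + 10)² = 6² = 36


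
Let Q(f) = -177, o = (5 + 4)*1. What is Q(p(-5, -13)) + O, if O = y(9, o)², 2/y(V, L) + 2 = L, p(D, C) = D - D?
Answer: -8669/49 ≈ -176.92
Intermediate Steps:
p(D, C) = 0
o = 9 (o = 9*1 = 9)
y(V, L) = 2/(-2 + L)
O = 4/49 (O = (2/(-2 + 9))² = (2/7)² = 4/49 ≈ 0.081633)
Q(p(-5, -13)) + O = -177 + 4/49 = -8669/49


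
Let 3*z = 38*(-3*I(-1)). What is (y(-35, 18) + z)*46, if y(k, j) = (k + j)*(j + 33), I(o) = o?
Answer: -38134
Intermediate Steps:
z = 38 (z = (38*(-3*(-1)))/3 = (38*3)/3 = (⅓)*114 = 38)
y(k, j) = (33 + j)*(j + k) (y(k, j) = (j + k)*(33 + j) = (33 + j)*(j + k))
(y(-35, 18) + z)*46 = ((18² + 33*18 + 33*(-35) + 18*(-35)) + 38)*46 = ((324 + 594 - 1155 - 630) + 38)*46 = (-867 + 38)*46 = -829*46 = -38134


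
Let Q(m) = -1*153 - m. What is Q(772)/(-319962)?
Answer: 925/319962 ≈ 0.0028910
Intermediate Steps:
Q(m) = -153 - m
Q(772)/(-319962) = (-153 - 1*772)/(-319962) = (-153 - 772)*(-1/319962) = -925*(-1/319962) = 925/319962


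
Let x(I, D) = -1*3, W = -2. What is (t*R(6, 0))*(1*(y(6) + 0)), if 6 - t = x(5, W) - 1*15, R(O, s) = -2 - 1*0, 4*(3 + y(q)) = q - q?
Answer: 144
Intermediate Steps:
y(q) = -3 (y(q) = -3 + (q - q)/4 = -3 + (1/4)*0 = -3 + 0 = -3)
R(O, s) = -2 (R(O, s) = -2 + 0 = -2)
x(I, D) = -3
t = 24 (t = 6 - (-3 - 1*15) = 6 - (-3 - 15) = 6 - 1*(-18) = 6 + 18 = 24)
(t*R(6, 0))*(1*(y(6) + 0)) = (24*(-2))*(1*(-3 + 0)) = -48*(-3) = 144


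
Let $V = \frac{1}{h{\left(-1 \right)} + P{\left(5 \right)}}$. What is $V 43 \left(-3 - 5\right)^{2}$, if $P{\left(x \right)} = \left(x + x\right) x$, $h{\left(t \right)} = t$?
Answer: $\frac{2752}{49} \approx 56.163$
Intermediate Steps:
$P{\left(x \right)} = 2 x^{2}$ ($P{\left(x \right)} = 2 x x = 2 x^{2}$)
$V = \frac{1}{49}$ ($V = \frac{1}{-1 + 2 \cdot 5^{2}} = \frac{1}{-1 + 2 \cdot 25} = \frac{1}{-1 + 50} = \frac{1}{49} \approx 0.020408$)
$V 43 \left(-3 - 5\right)^{2} = \frac{1}{49} \cdot 43 \left(-3 - 5\right)^{2} = \frac{43 \left(-8\right)^{2}}{49} = \frac{43}{49} \cdot 64 = \frac{2752}{49}$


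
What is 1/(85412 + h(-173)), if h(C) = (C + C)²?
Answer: 1/205128 ≈ 4.8750e-6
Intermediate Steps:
h(C) = 4*C² (h(C) = (2*C)² = 4*C²)
1/(85412 + h(-173)) = 1/(85412 + 4*(-173)²) = 1/(85412 + 4*29929) = 1/(85412 + 119716) = 1/205128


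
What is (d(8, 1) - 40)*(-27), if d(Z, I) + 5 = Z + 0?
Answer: 999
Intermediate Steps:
d(Z, I) = -5 + Z (d(Z, I) = -5 + (Z + 0) = -5 + Z)
(d(8, 1) - 40)*(-27) = ((-5 + 8) - 40)*(-27) = (3 - 40)*(-27) = -37*(-27) = 999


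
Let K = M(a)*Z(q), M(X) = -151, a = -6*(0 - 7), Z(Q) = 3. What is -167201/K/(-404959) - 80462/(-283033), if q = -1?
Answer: 14713143008641/51921392573091 ≈ 0.28337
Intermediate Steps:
a = 42 (a = -6*(-7) = 42)
K = -453 (K = -151*3 = -453)
-167201/K/(-404959) - 80462/(-283033) = -167201/(-453)/(-404959) - 80462/(-283033) = -167201*(-1/453)*(-1/404959) - 80462*(-1/283033) = (167201/453)*(-1/404959) + 80462/283033 = -167201/183446427 + 80462/283033 = 14713143008641/51921392573091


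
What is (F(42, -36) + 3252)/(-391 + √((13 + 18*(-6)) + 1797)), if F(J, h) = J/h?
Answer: -331585/39438 - 19505*√1702/907074 ≈ -9.2949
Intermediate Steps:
(F(42, -36) + 3252)/(-391 + √((13 + 18*(-6)) + 1797)) = (42/(-36) + 3252)/(-391 + √((13 + 18*(-6)) + 1797)) = (42*(-1/36) + 3252)/(-391 + √((13 - 108) + 1797)) = (-7/6 + 3252)/(-391 + √(-95 + 1797)) = 19505/(6*(-391 + √1702))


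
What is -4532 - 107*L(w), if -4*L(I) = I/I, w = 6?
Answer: -18021/4 ≈ -4505.3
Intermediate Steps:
L(I) = -¼ (L(I) = -I/(4*I) = -¼*1 = -¼)
-4532 - 107*L(w) = -4532 - 107*(-1)/4 = -4532 - 1*(-107/4) = -4532 + 107/4 = -18021/4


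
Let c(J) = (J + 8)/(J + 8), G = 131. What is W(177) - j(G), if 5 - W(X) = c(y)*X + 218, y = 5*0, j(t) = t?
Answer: -521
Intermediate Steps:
y = 0
c(J) = 1 (c(J) = (8 + J)/(8 + J) = 1)
W(X) = -213 - X (W(X) = 5 - (1*X + 218) = 5 - (X + 218) = 5 - (218 + X) = 5 + (-218 - X) = -213 - X)
W(177) - j(G) = (-213 - 1*177) - 1*131 = (-213 - 177) - 131 = -390 - 131 = -521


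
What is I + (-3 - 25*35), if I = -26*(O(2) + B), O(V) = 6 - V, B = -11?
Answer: -696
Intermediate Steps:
I = 182 (I = -26*((6 - 1*2) - 11) = -26*((6 - 2) - 11) = -26*(4 - 11) = -26*(-7) = 182)
I + (-3 - 25*35) = 182 + (-3 - 25*35) = 182 + (-3 - 875) = 182 - 878 = -696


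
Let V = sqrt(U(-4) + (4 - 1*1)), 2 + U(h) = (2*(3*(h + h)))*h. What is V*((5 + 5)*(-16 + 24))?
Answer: 80*sqrt(193) ≈ 1111.4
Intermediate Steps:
U(h) = -2 + 12*h**2 (U(h) = -2 + (2*(3*(h + h)))*h = -2 + (2*(3*(2*h)))*h = -2 + (2*(6*h))*h = -2 + (12*h)*h = -2 + 12*h**2)
V = sqrt(193) (V = sqrt((-2 + 12*(-4)**2) + (4 - 1*1)) = sqrt((-2 + 12*16) + (4 - 1)) = sqrt((-2 + 192) + 3) = sqrt(190 + 3) = sqrt(193) ≈ 13.892)
V*((5 + 5)*(-16 + 24)) = sqrt(193)*((5 + 5)*(-16 + 24)) = sqrt(193)*(10*8) = sqrt(193)*80 = 80*sqrt(193)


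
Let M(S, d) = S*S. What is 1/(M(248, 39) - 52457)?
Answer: 1/9047 ≈ 0.00011053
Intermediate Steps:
M(S, d) = S²
1/(M(248, 39) - 52457) = 1/(248² - 52457) = 1/(61504 - 52457) = 1/9047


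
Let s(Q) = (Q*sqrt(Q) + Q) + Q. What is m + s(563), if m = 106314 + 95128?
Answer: 202568 + 563*sqrt(563) ≈ 2.1593e+5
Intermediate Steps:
s(Q) = Q**(3/2) + 2*Q (s(Q) = (Q**(3/2) + Q) + Q = (Q + Q**(3/2)) + Q = Q**(3/2) + 2*Q)
m = 201442
m + s(563) = 201442 + (563**(3/2) + 2*563) = 201442 + (563*sqrt(563) + 1126) = 201442 + (1126 + 563*sqrt(563)) = 202568 + 563*sqrt(563)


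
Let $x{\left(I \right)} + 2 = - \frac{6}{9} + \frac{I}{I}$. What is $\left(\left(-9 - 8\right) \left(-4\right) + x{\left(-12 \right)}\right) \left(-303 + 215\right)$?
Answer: $- \frac{17512}{3} \approx -5837.3$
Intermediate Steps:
$x{\left(I \right)} = - \frac{5}{3}$ ($x{\left(I \right)} = -2 + \left(- \frac{6}{9} + \frac{I}{I}\right) = -2 + \left(\left(-6\right) \frac{1}{9} + 1\right) = -2 + \left(- \frac{2}{3} + 1\right) = -2 + \frac{1}{3} = - \frac{5}{3}$)
$\left(\left(-9 - 8\right) \left(-4\right) + x{\left(-12 \right)}\right) \left(-303 + 215\right) = \left(\left(-9 - 8\right) \left(-4\right) - \frac{5}{3}\right) \left(-303 + 215\right) = \left(\left(-17\right) \left(-4\right) - \frac{5}{3}\right) \left(-88\right) = \left(68 - \frac{5}{3}\right) \left(-88\right) = \frac{199}{3} \left(-88\right) = - \frac{17512}{3}$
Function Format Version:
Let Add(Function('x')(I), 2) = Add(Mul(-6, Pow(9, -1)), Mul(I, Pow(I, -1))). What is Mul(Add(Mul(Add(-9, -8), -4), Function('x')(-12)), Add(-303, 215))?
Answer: Rational(-17512, 3) ≈ -5837.3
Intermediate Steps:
Function('x')(I) = Rational(-5, 3) (Function('x')(I) = Add(-2, Add(Mul(-6, Pow(9, -1)), Mul(I, Pow(I, -1)))) = Add(-2, Add(Mul(-6, Rational(1, 9)), 1)) = Add(-2, Add(Rational(-2, 3), 1)) = Add(-2, Rational(1, 3)) = Rational(-5, 3))
Mul(Add(Mul(Add(-9, -8), -4), Function('x')(-12)), Add(-303, 215)) = Mul(Add(Mul(Add(-9, -8), -4), Rational(-5, 3)), Add(-303, 215)) = Mul(Add(Mul(-17, -4), Rational(-5, 3)), -88) = Mul(Add(68, Rational(-5, 3)), -88) = Mul(Rational(199, 3), -88) = Rational(-17512, 3)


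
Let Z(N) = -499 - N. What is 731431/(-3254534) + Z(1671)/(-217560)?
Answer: -1086198497/5057545836 ≈ -0.21477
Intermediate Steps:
731431/(-3254534) + Z(1671)/(-217560) = 731431/(-3254534) + (-499 - 1*1671)/(-217560) = 731431*(-1/3254534) + (-499 - 1671)*(-1/217560) = -731431/3254534 - 2170*(-1/217560) = -731431/3254534 + 31/3108 = -1086198497/5057545836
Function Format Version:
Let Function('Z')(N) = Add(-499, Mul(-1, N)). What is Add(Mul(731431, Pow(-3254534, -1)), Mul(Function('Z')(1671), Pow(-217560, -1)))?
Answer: Rational(-1086198497, 5057545836) ≈ -0.21477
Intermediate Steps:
Add(Mul(731431, Pow(-3254534, -1)), Mul(Function('Z')(1671), Pow(-217560, -1))) = Add(Mul(731431, Pow(-3254534, -1)), Mul(Add(-499, Mul(-1, 1671)), Pow(-217560, -1))) = Add(Mul(731431, Rational(-1, 3254534)), Mul(Add(-499, -1671), Rational(-1, 217560))) = Add(Rational(-731431, 3254534), Mul(-2170, Rational(-1, 217560))) = Add(Rational(-731431, 3254534), Rational(31, 3108)) = Rational(-1086198497, 5057545836)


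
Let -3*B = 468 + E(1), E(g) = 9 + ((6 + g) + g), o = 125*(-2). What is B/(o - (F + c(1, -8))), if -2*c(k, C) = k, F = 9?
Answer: 970/1551 ≈ 0.62540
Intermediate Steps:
c(k, C) = -k/2
o = -250
E(g) = 15 + 2*g (E(g) = 9 + (6 + 2*g) = 15 + 2*g)
B = -485/3 (B = -(468 + (15 + 2*1))/3 = -(468 + (15 + 2))/3 = -(468 + 17)/3 = -⅓*485 = -485/3 ≈ -161.67)
B/(o - (F + c(1, -8))) = -485/(3*(-250 - (9 - ½*1))) = -485/(3*(-250 - (9 - ½))) = -485/(3*(-250 - 1*17/2)) = -485/(3*(-250 - 17/2)) = -485/(3*(-517/2)) = -485/3*(-2/517) = 970/1551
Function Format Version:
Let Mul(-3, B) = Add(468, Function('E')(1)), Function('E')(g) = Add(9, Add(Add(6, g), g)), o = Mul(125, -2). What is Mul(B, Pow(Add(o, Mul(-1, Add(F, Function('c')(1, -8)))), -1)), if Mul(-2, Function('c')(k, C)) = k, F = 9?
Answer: Rational(970, 1551) ≈ 0.62540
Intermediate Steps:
Function('c')(k, C) = Mul(Rational(-1, 2), k)
o = -250
Function('E')(g) = Add(15, Mul(2, g)) (Function('E')(g) = Add(9, Add(6, Mul(2, g))) = Add(15, Mul(2, g)))
B = Rational(-485, 3) (B = Mul(Rational(-1, 3), Add(468, Add(15, Mul(2, 1)))) = Mul(Rational(-1, 3), Add(468, Add(15, 2))) = Mul(Rational(-1, 3), Add(468, 17)) = Mul(Rational(-1, 3), 485) = Rational(-485, 3) ≈ -161.67)
Mul(B, Pow(Add(o, Mul(-1, Add(F, Function('c')(1, -8)))), -1)) = Mul(Rational(-485, 3), Pow(Add(-250, Mul(-1, Add(9, Mul(Rational(-1, 2), 1)))), -1)) = Mul(Rational(-485, 3), Pow(Add(-250, Mul(-1, Add(9, Rational(-1, 2)))), -1)) = Mul(Rational(-485, 3), Pow(Add(-250, Mul(-1, Rational(17, 2))), -1)) = Mul(Rational(-485, 3), Pow(Add(-250, Rational(-17, 2)), -1)) = Mul(Rational(-485, 3), Pow(Rational(-517, 2), -1)) = Mul(Rational(-485, 3), Rational(-2, 517)) = Rational(970, 1551)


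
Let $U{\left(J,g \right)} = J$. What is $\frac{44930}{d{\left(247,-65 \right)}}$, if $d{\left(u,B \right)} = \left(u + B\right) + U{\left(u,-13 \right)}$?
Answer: $\frac{44930}{429} \approx 104.73$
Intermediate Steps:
$d{\left(u,B \right)} = B + 2 u$ ($d{\left(u,B \right)} = \left(u + B\right) + u = \left(B + u\right) + u = B + 2 u$)
$\frac{44930}{d{\left(247,-65 \right)}} = \frac{44930}{-65 + 2 \cdot 247} = \frac{44930}{-65 + 494} = \frac{44930}{429}$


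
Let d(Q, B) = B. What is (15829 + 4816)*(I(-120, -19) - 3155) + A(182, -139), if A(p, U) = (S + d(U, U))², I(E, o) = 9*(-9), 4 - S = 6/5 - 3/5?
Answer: -1669720816/25 ≈ -6.6789e+7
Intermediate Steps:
S = 17/5 (S = 4 - (6/5 - 3/5) = 4 - (6*(⅕) - 3*⅕) = 4 - (6/5 - ⅗) = 4 - 1*⅗ = 4 - ⅗ = 17/5 ≈ 3.4000)
I(E, o) = -81
A(p, U) = (17/5 + U)²
(15829 + 4816)*(I(-120, -19) - 3155) + A(182, -139) = (15829 + 4816)*(-81 - 3155) + (17 + 5*(-139))²/25 = 20645*(-3236) + (17 - 695)²/25 = -66807220 + (1/25)*(-678)² = -66807220 + (1/25)*459684 = -66807220 + 459684/25 = -1669720816/25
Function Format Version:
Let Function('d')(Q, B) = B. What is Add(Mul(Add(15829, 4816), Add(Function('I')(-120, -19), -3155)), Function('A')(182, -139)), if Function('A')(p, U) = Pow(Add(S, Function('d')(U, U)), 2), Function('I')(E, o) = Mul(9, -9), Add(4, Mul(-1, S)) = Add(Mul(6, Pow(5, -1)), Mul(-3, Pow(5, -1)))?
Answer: Rational(-1669720816, 25) ≈ -6.6789e+7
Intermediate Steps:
S = Rational(17, 5) (S = Add(4, Mul(-1, Add(Mul(6, Pow(5, -1)), Mul(-3, Pow(5, -1))))) = Add(4, Mul(-1, Add(Mul(6, Rational(1, 5)), Mul(-3, Rational(1, 5))))) = Add(4, Mul(-1, Add(Rational(6, 5), Rational(-3, 5)))) = Add(4, Mul(-1, Rational(3, 5))) = Add(4, Rational(-3, 5)) = Rational(17, 5) ≈ 3.4000)
Function('I')(E, o) = -81
Function('A')(p, U) = Pow(Add(Rational(17, 5), U), 2)
Add(Mul(Add(15829, 4816), Add(Function('I')(-120, -19), -3155)), Function('A')(182, -139)) = Add(Mul(Add(15829, 4816), Add(-81, -3155)), Mul(Rational(1, 25), Pow(Add(17, Mul(5, -139)), 2))) = Add(Mul(20645, -3236), Mul(Rational(1, 25), Pow(Add(17, -695), 2))) = Add(-66807220, Mul(Rational(1, 25), Pow(-678, 2))) = Add(-66807220, Mul(Rational(1, 25), 459684)) = Add(-66807220, Rational(459684, 25)) = Rational(-1669720816, 25)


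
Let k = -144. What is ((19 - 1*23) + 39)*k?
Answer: -5040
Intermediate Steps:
((19 - 1*23) + 39)*k = ((19 - 1*23) + 39)*(-144) = ((19 - 23) + 39)*(-144) = (-4 + 39)*(-144) = 35*(-144) = -5040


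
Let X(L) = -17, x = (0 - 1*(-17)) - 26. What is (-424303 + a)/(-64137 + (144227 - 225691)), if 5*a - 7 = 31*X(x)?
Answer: 424407/145601 ≈ 2.9149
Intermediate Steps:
x = -9 (x = (0 + 17) - 26 = 17 - 26 = -9)
a = -104 (a = 7/5 + (31*(-17))/5 = 7/5 + (⅕)*(-527) = 7/5 - 527/5 = -104)
(-424303 + a)/(-64137 + (144227 - 225691)) = (-424303 - 104)/(-64137 + (144227 - 225691)) = -424407/(-64137 - 81464) = -424407/(-145601) = -424407*(-1/145601) = 424407/145601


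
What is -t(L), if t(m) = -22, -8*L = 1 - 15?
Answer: 22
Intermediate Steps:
L = 7/4 (L = -(1 - 15)/8 = -⅛*(-14) = 7/4 ≈ 1.7500)
-t(L) = -1*(-22) = 22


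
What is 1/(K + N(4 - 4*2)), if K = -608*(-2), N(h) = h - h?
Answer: 1/1216 ≈ 0.00082237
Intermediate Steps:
N(h) = 0
K = 1216
1/(K + N(4 - 4*2)) = 1/(1216 + 0) = 1/1216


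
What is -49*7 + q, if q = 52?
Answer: -291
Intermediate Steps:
-49*7 + q = -49*7 + 52 = -343 + 52 = -291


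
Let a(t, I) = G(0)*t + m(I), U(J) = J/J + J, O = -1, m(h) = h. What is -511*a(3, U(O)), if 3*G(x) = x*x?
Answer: 0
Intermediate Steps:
U(J) = 1 + J
G(x) = x²/3 (G(x) = (x*x)/3 = x²/3)
a(t, I) = I (a(t, I) = ((⅓)*0²)*t + I = ((⅓)*0)*t + I = 0*t + I = 0 + I = I)
-511*a(3, U(O)) = -511*(1 - 1) = -511*0 = 0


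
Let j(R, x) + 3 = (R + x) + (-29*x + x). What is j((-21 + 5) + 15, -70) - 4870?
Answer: -2984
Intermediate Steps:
j(R, x) = -3 + R - 27*x (j(R, x) = -3 + ((R + x) + (-29*x + x)) = -3 + ((R + x) - 28*x) = -3 + (R - 27*x) = -3 + R - 27*x)
j((-21 + 5) + 15, -70) - 4870 = (-3 + ((-21 + 5) + 15) - 27*(-70)) - 4870 = (-3 + (-16 + 15) + 1890) - 4870 = (-3 - 1 + 1890) - 4870 = 1886 - 4870 = -2984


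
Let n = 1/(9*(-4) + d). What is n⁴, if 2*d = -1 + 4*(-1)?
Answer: 16/35153041 ≈ 4.5515e-7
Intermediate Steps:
d = -5/2 (d = (-1 + 4*(-1))/2 = (-1 - 4)/2 = (½)*(-5) = -5/2 ≈ -2.5000)
n = -2/77 (n = 1/(9*(-4) - 5/2) = 1/(-36 - 5/2) = 1/(-77/2) = -2/77 ≈ -0.025974)
n⁴ = (-2/77)⁴ = 16/35153041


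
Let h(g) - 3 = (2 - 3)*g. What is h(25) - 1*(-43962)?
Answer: 43940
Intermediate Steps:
h(g) = 3 - g (h(g) = 3 + (2 - 3)*g = 3 - g)
h(25) - 1*(-43962) = (3 - 1*25) - 1*(-43962) = (3 - 25) + 43962 = -22 + 43962 = 43940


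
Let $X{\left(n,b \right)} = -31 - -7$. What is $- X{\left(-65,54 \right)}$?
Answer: $24$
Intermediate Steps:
$X{\left(n,b \right)} = -24$ ($X{\left(n,b \right)} = -31 + 7 = -24$)
$- X{\left(-65,54 \right)} = \left(-1\right) \left(-24\right) = 24$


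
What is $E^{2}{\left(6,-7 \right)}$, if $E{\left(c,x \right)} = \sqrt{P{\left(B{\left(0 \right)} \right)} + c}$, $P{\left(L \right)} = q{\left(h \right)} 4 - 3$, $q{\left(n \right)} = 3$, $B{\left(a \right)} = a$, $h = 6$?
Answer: $15$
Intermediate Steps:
$P{\left(L \right)} = 9$ ($P{\left(L \right)} = 3 \cdot 4 - 3 = 12 - 3 = 9$)
$E{\left(c,x \right)} = \sqrt{9 + c}$
$E^{2}{\left(6,-7 \right)} = \left(\sqrt{9 + 6}\right)^{2} = \left(\sqrt{15}\right)^{2} = 15$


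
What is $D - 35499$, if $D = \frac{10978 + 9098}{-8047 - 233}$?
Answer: $- \frac{24495983}{690} \approx -35501.0$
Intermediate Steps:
$D = - \frac{1673}{690}$ ($D = \frac{20076}{-8280} = 20076 \left(- \frac{1}{8280}\right) = - \frac{1673}{690} \approx -2.4246$)
$D - 35499 = - \frac{1673}{690} - 35499 = - \frac{24495983}{690}$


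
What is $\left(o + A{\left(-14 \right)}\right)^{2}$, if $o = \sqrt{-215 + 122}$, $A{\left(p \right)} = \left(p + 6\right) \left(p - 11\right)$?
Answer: $\left(200 + i \sqrt{93}\right)^{2} \approx 39907.0 + 3857.5 i$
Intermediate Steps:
$A{\left(p \right)} = \left(-11 + p\right) \left(6 + p\right)$ ($A{\left(p \right)} = \left(6 + p\right) \left(-11 + p\right) = \left(-11 + p\right) \left(6 + p\right)$)
$o = i \sqrt{93}$ ($o = \sqrt{-93} = i \sqrt{93} \approx 9.6436 i$)
$\left(o + A{\left(-14 \right)}\right)^{2} = \left(i \sqrt{93} - \left(-4 - 196\right)\right)^{2} = \left(i \sqrt{93} + \left(-66 + 196 + 70\right)\right)^{2} = \left(i \sqrt{93} + 200\right)^{2} = \left(200 + i \sqrt{93}\right)^{2}$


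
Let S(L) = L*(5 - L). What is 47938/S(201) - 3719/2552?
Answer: -67212875/25134648 ≈ -2.6741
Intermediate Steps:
47938/S(201) - 3719/2552 = 47938/((201*(5 - 1*201))) - 3719/2552 = 47938/((201*(5 - 201))) - 3719*1/2552 = 47938/((201*(-196))) - 3719/2552 = 47938/(-39396) - 3719/2552 = 47938*(-1/39396) - 3719/2552 = -23969/19698 - 3719/2552 = -67212875/25134648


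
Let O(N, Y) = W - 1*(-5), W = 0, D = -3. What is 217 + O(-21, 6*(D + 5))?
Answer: 222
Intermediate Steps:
O(N, Y) = 5 (O(N, Y) = 0 - 1*(-5) = 0 + 5 = 5)
217 + O(-21, 6*(D + 5)) = 217 + 5 = 222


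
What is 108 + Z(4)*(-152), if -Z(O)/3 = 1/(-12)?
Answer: 70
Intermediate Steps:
Z(O) = ¼ (Z(O) = -3/(-12) = -3*(-1/12) = ¼)
108 + Z(4)*(-152) = 108 + (¼)*(-152) = 108 - 38 = 70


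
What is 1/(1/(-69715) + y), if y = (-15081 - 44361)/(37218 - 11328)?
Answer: -60164045/138134164 ≈ -0.43555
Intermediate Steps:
y = -9907/4315 (y = -59442/25890 = -59442*1/25890 = -9907/4315 ≈ -2.2959)
1/(1/(-69715) + y) = 1/(1/(-69715) - 9907/4315) = 1/(-1/69715 - 9907/4315) = 1/(-138134164/60164045) = -60164045/138134164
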